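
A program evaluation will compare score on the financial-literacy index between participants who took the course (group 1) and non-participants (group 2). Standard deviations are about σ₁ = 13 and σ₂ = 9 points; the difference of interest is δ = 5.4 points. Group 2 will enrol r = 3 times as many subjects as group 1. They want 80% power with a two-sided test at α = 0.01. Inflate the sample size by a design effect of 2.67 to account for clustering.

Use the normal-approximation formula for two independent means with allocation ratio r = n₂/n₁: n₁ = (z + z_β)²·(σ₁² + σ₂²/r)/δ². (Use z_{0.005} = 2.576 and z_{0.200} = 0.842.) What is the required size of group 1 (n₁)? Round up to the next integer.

n₁ = (z_{α/2} + z_β)² · (σ₁² + σ₂²/r) / δ²
   = (2.576 + 0.842)² · (13² + 9²/3) / 5.4²
   = 11.6827 · (169 + 27) / 29.16
   = 11.6827 · 196 / 29.16
   = 78.53
Design effect: 2.67 × 78.53 = 209.66.
Round up → n₁ = 210; n₂ = r·n₁ = 3 × 210 = 630.

n₁ = 210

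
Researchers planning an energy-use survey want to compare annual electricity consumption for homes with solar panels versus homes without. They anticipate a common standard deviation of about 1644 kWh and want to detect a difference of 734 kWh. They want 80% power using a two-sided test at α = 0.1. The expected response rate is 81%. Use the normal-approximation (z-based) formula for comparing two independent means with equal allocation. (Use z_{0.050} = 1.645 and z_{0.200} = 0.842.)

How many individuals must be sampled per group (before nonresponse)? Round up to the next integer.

n = 77 per group

n = (z_{α/2} + z_β)² · (σ₁² + σ₂²) / δ²
  = (1.645 + 0.842)² · (2·1644² = 5405472) / 734²
  = 6.1852 · 5405472 / 538756
  = 62.06
Adjust for 81% response: 62.06 / 0.81 = 76.61.
Round up → n = 77 per group.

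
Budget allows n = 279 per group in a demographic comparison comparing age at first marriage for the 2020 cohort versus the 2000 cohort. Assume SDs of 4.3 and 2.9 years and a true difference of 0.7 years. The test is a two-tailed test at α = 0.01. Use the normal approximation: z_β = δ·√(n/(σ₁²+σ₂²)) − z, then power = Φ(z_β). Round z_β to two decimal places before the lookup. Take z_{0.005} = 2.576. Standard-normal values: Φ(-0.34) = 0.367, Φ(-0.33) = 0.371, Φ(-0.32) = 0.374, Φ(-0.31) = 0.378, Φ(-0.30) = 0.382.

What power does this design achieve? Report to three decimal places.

z_β = δ·√(n/(σ₁²+σ₂²)) − z_{α/2}
    = 0.7 · √(279/26.9) − 2.576
    = 0.7 · 3.22052 − 2.576
    = 2.2544 − 2.576 = -0.3216 → -0.32
Power = Φ(-0.32) = 0.374.

Power ≈ 0.374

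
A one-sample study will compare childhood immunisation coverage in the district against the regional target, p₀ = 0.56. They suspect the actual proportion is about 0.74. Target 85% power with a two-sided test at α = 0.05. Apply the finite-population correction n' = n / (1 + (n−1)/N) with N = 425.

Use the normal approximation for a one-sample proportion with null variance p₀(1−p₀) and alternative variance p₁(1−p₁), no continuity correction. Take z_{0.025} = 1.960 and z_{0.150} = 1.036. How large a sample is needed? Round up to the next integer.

n = 55

n = [z_{α/2}·√(p₀q₀) + z_β·√(p₁q₁)]² / (p₁ − p₀)²
  = [1.960·√(0.56·0.44) + 1.036·√(0.74·0.26)]² / (0.18)²
  = [1.960·0.4964 + 1.036·0.4386]² / 0.0324
  = [1.4273]² / 0.0324
  = 62.88
Finite-population correction (N = 425): 62.88 / (1 + (62.88 − 1)/425) = 54.89.
Round up → n = 55.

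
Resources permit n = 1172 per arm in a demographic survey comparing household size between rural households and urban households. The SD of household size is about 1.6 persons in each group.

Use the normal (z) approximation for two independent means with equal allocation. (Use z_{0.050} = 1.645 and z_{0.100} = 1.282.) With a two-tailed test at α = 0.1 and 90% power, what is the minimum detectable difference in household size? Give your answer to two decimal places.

Minimum detectable difference ≈ 0.19 persons

δ = (z_{α/2} + z_β) · √((σ₁²+σ₂²)/n)
  = (1.645 + 1.282) · √(5.12/1172)
  = 2.927 · √0.00437
  = 2.927 · 0.0661
  = 0.1935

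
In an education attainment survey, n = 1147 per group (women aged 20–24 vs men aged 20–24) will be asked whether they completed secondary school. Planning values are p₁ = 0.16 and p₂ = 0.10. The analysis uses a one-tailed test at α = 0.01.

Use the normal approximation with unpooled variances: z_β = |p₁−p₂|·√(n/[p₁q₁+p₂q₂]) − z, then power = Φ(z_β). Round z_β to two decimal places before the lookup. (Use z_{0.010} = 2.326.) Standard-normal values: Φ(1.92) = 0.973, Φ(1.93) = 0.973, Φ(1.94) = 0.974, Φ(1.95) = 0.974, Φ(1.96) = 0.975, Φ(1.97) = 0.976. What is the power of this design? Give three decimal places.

Power ≈ 0.975

z_β = |p₁−p₂|·√(n/[p₁q₁+p₂q₂]) − z_α
    = 0.06 · √(1147/0.2244) − 2.326
    = 0.06 · 71.4941 − 2.326
    = 4.2896 − 2.326 = 1.9636 → 1.96
Power = Φ(1.96) = 0.975.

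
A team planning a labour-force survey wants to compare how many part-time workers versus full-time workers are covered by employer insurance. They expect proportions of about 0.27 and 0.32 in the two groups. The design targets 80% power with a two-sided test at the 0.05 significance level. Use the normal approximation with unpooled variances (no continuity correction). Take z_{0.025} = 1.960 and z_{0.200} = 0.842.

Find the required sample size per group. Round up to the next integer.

n = (z_{α/2} + z_β)² · [p₁(1−p₁) + p₂(1−p₂)] / (p₁ − p₂)²
  = (1.960 + 0.842)² · (0.27·0.73 + 0.32·0.68) / (-0.05)²
  = (2.802)² · (0.1971 + 0.2176) / 0.0025
  = 7.8512 · 0.4147 / 0.0025
  = 1302.36
Round up → n = 1303 per group.

n = 1303 per group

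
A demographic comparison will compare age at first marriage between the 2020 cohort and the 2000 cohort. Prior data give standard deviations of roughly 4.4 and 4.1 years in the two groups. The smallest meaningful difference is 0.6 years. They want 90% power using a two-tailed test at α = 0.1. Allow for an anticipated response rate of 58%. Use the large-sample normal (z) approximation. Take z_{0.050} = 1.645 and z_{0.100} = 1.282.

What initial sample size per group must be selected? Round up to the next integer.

n = (z_{α/2} + z_β)² · (σ₁² + σ₂²) / δ²
  = (1.645 + 1.282)² · (4.4² + 4.1² = 36.17) / 0.6²
  = 8.5673 · 36.17 / 0.36
  = 860.78
Adjust for 58% response: 860.78 / 0.58 = 1484.10.
Round up → n = 1485 per group.

n = 1485 per group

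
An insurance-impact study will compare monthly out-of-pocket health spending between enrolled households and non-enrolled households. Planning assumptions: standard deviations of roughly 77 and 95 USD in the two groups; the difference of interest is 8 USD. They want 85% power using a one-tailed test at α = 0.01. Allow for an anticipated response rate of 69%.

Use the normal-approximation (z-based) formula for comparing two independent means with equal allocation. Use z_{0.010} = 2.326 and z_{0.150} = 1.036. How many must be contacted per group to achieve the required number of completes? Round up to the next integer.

n = (z_α + z_β)² · (σ₁² + σ₂²) / δ²
  = (2.326 + 1.036)² · (77² + 95² = 14954) / 8²
  = 11.3030 · 14954 / 64
  = 2641.03
Adjust for 69% response: 2641.03 / 0.69 = 3827.58.
Round up → n = 3828 per group.

n = 3828 per group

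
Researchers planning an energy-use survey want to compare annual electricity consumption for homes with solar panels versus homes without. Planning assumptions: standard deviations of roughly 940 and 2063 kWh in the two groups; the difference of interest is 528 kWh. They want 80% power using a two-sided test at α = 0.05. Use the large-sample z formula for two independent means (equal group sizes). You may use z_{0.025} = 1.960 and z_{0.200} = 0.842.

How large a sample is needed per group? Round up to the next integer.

n = (z_{α/2} + z_β)² · (σ₁² + σ₂²) / δ²
  = (1.960 + 0.842)² · (940² + 2063² = 5139569) / 528²
  = 7.8512 · 5139569 / 278784
  = 144.74
Round up → n = 145 per group.

n = 145 per group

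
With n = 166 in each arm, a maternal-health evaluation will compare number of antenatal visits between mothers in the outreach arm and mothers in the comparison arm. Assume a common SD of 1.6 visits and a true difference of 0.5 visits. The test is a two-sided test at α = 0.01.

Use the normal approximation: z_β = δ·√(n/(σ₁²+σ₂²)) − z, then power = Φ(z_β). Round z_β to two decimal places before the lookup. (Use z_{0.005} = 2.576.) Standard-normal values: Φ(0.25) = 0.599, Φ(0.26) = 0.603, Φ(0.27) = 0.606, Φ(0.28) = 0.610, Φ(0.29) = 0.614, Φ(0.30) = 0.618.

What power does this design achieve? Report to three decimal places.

z_β = δ·√(n/(σ₁²+σ₂²)) − z_{α/2}
    = 0.5 · √(166/5.12) − 2.576
    = 0.5 · 5.69402 − 2.576
    = 2.8470 − 2.576 = 0.2710 → 0.27
Power = Φ(0.27) = 0.606.

Power ≈ 0.606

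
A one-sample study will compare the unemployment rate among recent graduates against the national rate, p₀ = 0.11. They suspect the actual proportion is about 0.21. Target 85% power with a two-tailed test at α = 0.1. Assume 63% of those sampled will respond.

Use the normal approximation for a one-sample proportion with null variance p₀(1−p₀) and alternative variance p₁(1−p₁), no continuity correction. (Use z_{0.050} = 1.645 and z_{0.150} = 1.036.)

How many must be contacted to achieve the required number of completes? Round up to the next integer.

n = 140

n = [z_{α/2}·√(p₀q₀) + z_β·√(p₁q₁)]² / (p₁ − p₀)²
  = [1.645·√(0.11·0.89) + 1.036·√(0.21·0.79)]² / (0.10)²
  = [1.645·0.3129 + 1.036·0.4073]² / 0.0100
  = [0.9367]² / 0.0100
  = 87.74
Adjust for 63% response: 87.74 / 0.63 = 139.26.
Round up → n = 140.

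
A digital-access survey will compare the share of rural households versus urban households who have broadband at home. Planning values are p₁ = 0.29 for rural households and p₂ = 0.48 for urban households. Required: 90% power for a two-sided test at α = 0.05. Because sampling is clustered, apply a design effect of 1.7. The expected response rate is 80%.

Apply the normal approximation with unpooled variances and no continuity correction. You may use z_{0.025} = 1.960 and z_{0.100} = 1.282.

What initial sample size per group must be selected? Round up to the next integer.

n = (z_{α/2} + z_β)² · [p₁(1−p₁) + p₂(1−p₂)] / (p₁ − p₂)²
  = (1.960 + 1.282)² · (0.29·0.71 + 0.48·0.52) / (-0.19)²
  = (3.242)² · (0.2059 + 0.2496) / 0.0361
  = 10.5106 · 0.4555 / 0.0361
  = 132.62
Design effect: 1.7 × 132.62 = 225.45.
Adjust for 80% response: 225.45 / 0.80 = 281.82.
Round up → n = 282 per group.

n = 282 per group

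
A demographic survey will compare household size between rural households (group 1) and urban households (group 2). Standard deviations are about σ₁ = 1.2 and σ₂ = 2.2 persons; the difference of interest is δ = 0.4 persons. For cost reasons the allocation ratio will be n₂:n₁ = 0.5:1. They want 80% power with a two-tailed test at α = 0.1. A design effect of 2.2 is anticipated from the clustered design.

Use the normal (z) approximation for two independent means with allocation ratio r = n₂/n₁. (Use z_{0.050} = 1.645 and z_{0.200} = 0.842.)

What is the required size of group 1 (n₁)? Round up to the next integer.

n₁ = 946

n₁ = (z_{α/2} + z_β)² · (σ₁² + σ₂²/r) / δ²
   = (1.645 + 0.842)² · (1.2² + 2.2²/0.5) / 0.4²
   = 6.1852 · (1.44 + 9.68) / 0.16
   = 6.1852 · 11.12 / 0.16
   = 429.87
Design effect: 2.2 × 429.87 = 945.71.
Round up → n₁ = 946; n₂ = r·n₁ = 0.5 × 946 = 473.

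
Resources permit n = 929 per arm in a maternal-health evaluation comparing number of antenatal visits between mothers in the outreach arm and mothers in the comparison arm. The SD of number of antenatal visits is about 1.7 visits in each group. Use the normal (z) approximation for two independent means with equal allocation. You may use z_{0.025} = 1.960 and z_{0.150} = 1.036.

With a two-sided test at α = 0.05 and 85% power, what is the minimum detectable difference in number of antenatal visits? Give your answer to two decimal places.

δ = (z_{α/2} + z_β) · √((σ₁²+σ₂²)/n)
  = (1.960 + 1.036) · √(5.78/929)
  = 2.996 · √0.00622
  = 2.996 · 0.0789
  = 0.2363

Minimum detectable difference ≈ 0.24 visits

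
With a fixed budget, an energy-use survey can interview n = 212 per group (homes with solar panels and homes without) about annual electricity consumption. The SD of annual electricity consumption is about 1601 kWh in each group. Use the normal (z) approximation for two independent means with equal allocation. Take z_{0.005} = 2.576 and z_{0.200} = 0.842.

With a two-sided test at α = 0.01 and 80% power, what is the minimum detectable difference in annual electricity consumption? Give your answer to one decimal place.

Minimum detectable difference ≈ 531.5 kWh

δ = (z_{α/2} + z_β) · √((σ₁²+σ₂²)/n)
  = (2.576 + 0.842) · √(5126402/212)
  = 3.418 · √24181.1
  = 3.418 · 155.5029
  = 531.5088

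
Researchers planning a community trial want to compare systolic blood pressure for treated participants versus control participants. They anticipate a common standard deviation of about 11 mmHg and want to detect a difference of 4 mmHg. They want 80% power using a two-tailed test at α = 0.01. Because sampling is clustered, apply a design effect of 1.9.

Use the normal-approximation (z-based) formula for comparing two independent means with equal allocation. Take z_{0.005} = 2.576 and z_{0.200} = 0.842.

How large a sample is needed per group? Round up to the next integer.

n = 336 per group

n = (z_{α/2} + z_β)² · (σ₁² + σ₂²) / δ²
  = (2.576 + 0.842)² · (2·11² = 242) / 4²
  = 11.6827 · 242 / 16
  = 176.70
Design effect: 1.9 × 176.70 = 335.73.
Round up → n = 336 per group.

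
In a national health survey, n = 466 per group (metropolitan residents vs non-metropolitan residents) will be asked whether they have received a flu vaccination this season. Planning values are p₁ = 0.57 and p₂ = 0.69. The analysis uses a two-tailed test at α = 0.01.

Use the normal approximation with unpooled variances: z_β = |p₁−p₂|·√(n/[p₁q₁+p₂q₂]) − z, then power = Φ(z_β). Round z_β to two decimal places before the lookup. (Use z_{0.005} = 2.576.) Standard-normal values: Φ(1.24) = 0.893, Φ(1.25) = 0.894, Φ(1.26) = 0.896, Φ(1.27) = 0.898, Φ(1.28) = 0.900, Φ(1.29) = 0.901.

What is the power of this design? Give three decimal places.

z_β = |p₁−p₂|·√(n/[p₁q₁+p₂q₂]) − z_{α/2}
    = 0.12 · √(466/0.4590) − 2.576
    = 0.12 · 31.8630 − 2.576
    = 3.8236 − 2.576 = 1.2476 → 1.25
Power = Φ(1.25) = 0.894.

Power ≈ 0.894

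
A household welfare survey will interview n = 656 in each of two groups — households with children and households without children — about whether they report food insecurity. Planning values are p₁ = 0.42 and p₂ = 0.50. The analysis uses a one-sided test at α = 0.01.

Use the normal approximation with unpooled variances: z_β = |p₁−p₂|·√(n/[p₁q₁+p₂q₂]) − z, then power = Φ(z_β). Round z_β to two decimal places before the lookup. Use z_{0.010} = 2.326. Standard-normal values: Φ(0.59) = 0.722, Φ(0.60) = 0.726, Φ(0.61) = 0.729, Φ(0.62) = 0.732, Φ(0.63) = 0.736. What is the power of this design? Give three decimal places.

z_β = |p₁−p₂|·√(n/[p₁q₁+p₂q₂]) − z_α
    = 0.08 · √(656/0.4936) − 2.326
    = 0.08 · 36.4556 − 2.326
    = 2.9164 − 2.326 = 0.5904 → 0.59
Power = Φ(0.59) = 0.722.

Power ≈ 0.722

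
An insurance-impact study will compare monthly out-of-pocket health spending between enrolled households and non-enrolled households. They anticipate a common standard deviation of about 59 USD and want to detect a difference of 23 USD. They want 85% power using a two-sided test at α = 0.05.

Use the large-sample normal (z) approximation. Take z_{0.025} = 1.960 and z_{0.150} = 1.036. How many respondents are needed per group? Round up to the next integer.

n = (z_{α/2} + z_β)² · (σ₁² + σ₂²) / δ²
  = (1.960 + 1.036)² · (2·59² = 6962) / 23²
  = 8.9760 · 6962 / 529
  = 118.13
Round up → n = 119 per group.

n = 119 per group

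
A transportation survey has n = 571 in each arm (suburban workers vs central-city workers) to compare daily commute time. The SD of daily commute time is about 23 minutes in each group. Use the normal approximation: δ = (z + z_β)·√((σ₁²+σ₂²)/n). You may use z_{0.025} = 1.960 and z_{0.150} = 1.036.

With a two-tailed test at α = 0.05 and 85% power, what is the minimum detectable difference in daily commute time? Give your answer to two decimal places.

δ = (z_{α/2} + z_β) · √((σ₁²+σ₂²)/n)
  = (1.960 + 1.036) · √(1058/571)
  = 2.996 · √1.8529
  = 2.996 · 1.3612
  = 4.0782

Minimum detectable difference ≈ 4.08 minutes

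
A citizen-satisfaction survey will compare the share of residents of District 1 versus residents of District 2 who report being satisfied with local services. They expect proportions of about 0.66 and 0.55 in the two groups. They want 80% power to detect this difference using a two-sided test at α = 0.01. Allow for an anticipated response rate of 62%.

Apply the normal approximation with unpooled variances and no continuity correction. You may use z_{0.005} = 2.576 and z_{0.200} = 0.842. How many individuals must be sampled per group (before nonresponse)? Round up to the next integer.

n = (z_{α/2} + z_β)² · [p₁(1−p₁) + p₂(1−p₂)] / (p₁ − p₂)²
  = (2.576 + 0.842)² · (0.66·0.34 + 0.55·0.45) / (0.11)²
  = (3.418)² · (0.2244 + 0.2475) / 0.0121
  = 11.6827 · 0.4719 / 0.0121
  = 455.63
Adjust for 62% response: 455.63 / 0.62 = 734.88.
Round up → n = 735 per group.

n = 735 per group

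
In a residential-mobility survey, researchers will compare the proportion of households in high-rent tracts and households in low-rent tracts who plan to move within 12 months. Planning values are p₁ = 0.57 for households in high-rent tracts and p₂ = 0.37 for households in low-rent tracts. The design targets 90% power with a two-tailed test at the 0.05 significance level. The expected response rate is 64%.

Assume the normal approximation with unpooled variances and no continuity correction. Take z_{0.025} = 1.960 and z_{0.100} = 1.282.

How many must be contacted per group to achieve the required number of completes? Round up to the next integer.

n = (z_{α/2} + z_β)² · [p₁(1−p₁) + p₂(1−p₂)] / (p₁ − p₂)²
  = (1.960 + 1.282)² · (0.57·0.43 + 0.37·0.63) / (0.20)²
  = (3.242)² · (0.2451 + 0.2331) / 0.0400
  = 10.5106 · 0.4782 / 0.0400
  = 125.65
Adjust for 64% response: 125.65 / 0.64 = 196.33.
Round up → n = 197 per group.

n = 197 per group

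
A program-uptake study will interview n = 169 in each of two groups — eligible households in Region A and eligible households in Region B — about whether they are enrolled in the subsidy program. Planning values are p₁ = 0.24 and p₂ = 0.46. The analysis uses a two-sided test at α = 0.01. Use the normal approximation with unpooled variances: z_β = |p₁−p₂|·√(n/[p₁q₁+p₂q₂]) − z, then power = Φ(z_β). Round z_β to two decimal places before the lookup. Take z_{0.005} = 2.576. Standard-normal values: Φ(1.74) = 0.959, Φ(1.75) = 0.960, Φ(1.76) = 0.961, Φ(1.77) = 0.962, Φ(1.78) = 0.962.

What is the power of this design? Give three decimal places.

Power ≈ 0.962

z_β = |p₁−p₂|·√(n/[p₁q₁+p₂q₂]) − z_{α/2}
    = 0.22 · √(169/0.4308) − 2.576
    = 0.22 · 19.8064 − 2.576
    = 4.3574 − 2.576 = 1.7814 → 1.78
Power = Φ(1.78) = 0.962.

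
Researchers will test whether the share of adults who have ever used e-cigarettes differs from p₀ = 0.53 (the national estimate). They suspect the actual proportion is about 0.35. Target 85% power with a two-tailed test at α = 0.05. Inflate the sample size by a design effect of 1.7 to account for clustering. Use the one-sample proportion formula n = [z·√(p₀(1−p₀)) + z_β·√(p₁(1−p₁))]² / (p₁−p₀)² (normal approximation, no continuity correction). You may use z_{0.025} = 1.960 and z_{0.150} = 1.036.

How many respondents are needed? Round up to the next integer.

n = 114

n = [z_{α/2}·√(p₀q₀) + z_β·√(p₁q₁)]² / (p₁ − p₀)²
  = [1.960·√(0.53·0.47) + 1.036·√(0.35·0.65)]² / (-0.18)²
  = [1.960·0.4991 + 1.036·0.4770]² / 0.0324
  = [1.4724]² / 0.0324
  = 66.91
Design effect: 1.7 × 66.91 = 113.75.
Round up → n = 114.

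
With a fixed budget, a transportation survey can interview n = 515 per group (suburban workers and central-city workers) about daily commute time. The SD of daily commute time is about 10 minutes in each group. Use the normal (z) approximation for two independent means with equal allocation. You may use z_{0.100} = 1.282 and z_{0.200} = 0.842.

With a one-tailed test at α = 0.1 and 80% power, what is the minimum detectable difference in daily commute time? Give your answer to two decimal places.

Minimum detectable difference ≈ 1.32 minutes

δ = (z_α + z_β) · √((σ₁²+σ₂²)/n)
  = (1.282 + 0.842) · √(200/515)
  = 2.124 · √0.38835
  = 2.124 · 0.6232
  = 1.3236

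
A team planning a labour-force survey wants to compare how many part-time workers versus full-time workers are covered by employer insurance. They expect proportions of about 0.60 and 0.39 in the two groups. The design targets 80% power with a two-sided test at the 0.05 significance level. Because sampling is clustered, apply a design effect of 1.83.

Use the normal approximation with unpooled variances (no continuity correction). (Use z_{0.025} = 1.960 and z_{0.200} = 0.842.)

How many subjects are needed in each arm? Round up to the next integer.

n = (z_{α/2} + z_β)² · [p₁(1−p₁) + p₂(1−p₂)] / (p₁ − p₂)²
  = (1.960 + 0.842)² · (0.60·0.40 + 0.39·0.61) / (0.21)²
  = (2.802)² · (0.2400 + 0.2379) / 0.0441
  = 7.8512 · 0.4779 / 0.0441
  = 85.08
Design effect: 1.83 × 85.08 = 155.70.
Round up → n = 156 per group.

n = 156 per group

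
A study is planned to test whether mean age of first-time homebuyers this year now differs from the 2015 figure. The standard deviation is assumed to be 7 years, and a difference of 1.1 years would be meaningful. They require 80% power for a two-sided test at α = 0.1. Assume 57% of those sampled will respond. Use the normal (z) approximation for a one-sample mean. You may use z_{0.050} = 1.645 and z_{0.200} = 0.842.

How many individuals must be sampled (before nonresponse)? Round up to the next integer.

n = (z_{α/2} + z_β)² · σ² / δ²
  = (1.645 + 0.842)² · 7² / 1.1²
  = 6.1852 · 49 / 1.21
  = 250.47
Adjust for 57% response: 250.47 / 0.57 = 439.43.
Round up → n = 440.

n = 440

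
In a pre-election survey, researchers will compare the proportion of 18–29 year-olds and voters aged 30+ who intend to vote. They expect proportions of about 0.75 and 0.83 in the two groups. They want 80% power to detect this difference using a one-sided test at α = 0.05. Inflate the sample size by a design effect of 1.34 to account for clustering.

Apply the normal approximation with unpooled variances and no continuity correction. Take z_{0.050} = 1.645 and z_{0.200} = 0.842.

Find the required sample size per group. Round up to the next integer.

n = (z_α + z_β)² · [p₁(1−p₁) + p₂(1−p₂)] / (p₁ − p₂)²
  = (1.645 + 0.842)² · (0.75·0.25 + 0.83·0.17) / (-0.08)²
  = (2.487)² · (0.1875 + 0.1411) / 0.0064
  = 6.1852 · 0.3286 / 0.0064
  = 317.57
Design effect: 1.34 × 317.57 = 425.54.
Round up → n = 426 per group.

n = 426 per group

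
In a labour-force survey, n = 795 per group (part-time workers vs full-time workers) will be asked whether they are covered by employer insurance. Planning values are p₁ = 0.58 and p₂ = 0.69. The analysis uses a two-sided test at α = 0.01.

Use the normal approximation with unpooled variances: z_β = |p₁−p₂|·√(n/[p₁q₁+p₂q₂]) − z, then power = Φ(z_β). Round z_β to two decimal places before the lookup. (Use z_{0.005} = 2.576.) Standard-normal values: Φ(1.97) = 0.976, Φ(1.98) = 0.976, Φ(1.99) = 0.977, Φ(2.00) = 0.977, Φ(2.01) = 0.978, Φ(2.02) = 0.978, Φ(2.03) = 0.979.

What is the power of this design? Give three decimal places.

Power ≈ 0.978

z_β = |p₁−p₂|·√(n/[p₁q₁+p₂q₂]) − z_{α/2}
    = 0.11 · √(795/0.4575) − 2.576
    = 0.11 · 41.6858 − 2.576
    = 4.5854 − 2.576 = 2.0094 → 2.01
Power = Φ(2.01) = 0.978.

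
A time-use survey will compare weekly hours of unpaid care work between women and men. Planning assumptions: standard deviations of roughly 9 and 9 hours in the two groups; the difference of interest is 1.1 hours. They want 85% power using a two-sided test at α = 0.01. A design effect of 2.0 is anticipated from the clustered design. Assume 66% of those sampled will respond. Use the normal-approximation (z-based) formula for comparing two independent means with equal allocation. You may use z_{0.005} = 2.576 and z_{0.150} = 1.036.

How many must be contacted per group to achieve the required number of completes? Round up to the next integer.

n = (z_{α/2} + z_β)² · (σ₁² + σ₂²) / δ²
  = (2.576 + 1.036)² · (9² + 9² = 162) / 1.1²
  = 13.0465 · 162 / 1.21
  = 1746.73
Design effect: 2.0 × 1746.73 = 3493.45.
Adjust for 66% response: 3493.45 / 0.66 = 5293.11.
Round up → n = 5294 per group.

n = 5294 per group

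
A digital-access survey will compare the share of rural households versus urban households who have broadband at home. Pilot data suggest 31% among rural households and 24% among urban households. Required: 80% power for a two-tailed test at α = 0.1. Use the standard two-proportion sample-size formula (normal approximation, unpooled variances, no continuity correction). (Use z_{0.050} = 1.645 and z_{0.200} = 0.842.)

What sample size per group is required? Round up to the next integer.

n = 501 per group

n = (z_{α/2} + z_β)² · [p₁(1−p₁) + p₂(1−p₂)] / (p₁ − p₂)²
  = (1.645 + 0.842)² · (0.31·0.69 + 0.24·0.76) / (0.07)²
  = (2.487)² · (0.2139 + 0.1824) / 0.0049
  = 6.1852 · 0.3963 / 0.0049
  = 500.24
Round up → n = 501 per group.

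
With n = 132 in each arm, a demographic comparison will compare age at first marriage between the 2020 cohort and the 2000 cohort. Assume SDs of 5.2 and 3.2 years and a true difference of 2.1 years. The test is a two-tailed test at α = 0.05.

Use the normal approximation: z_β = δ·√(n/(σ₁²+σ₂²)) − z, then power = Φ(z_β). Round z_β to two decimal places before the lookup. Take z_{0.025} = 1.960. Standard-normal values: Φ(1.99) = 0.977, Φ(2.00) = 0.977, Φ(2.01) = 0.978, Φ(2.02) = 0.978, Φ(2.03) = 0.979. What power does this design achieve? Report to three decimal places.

z_β = δ·√(n/(σ₁²+σ₂²)) − z_{α/2}
    = 2.1 · √(132/37.28) − 1.960
    = 2.1 · 1.88169 − 1.960
    = 3.9516 − 1.960 = 1.9916 → 1.99
Power = Φ(1.99) = 0.977.

Power ≈ 0.977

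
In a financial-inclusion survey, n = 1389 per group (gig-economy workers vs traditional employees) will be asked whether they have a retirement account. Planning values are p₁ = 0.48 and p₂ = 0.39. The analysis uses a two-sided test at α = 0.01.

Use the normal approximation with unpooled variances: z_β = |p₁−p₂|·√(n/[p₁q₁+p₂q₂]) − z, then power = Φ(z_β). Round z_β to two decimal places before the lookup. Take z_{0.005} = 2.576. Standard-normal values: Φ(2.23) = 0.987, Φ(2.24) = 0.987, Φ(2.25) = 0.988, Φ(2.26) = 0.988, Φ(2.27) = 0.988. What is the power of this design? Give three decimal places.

Power ≈ 0.987

z_β = |p₁−p₂|·√(n/[p₁q₁+p₂q₂]) − z_{α/2}
    = 0.09 · √(1389/0.4875) − 2.576
    = 0.09 · 53.3782 − 2.576
    = 4.8040 − 2.576 = 2.2280 → 2.23
Power = Φ(2.23) = 0.987.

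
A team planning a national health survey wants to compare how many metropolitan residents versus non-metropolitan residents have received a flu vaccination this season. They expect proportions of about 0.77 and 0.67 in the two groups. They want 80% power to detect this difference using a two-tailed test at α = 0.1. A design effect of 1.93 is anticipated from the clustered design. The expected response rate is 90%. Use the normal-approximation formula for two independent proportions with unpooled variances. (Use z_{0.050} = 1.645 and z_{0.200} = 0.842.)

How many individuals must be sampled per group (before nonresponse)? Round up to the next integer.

n = (z_{α/2} + z_β)² · [p₁(1−p₁) + p₂(1−p₂)] / (p₁ − p₂)²
  = (1.645 + 0.842)² · (0.77·0.23 + 0.67·0.33) / (0.10)²
  = (2.487)² · (0.1771 + 0.2211) / 0.0100
  = 6.1852 · 0.3982 / 0.0100
  = 246.29
Design effect: 1.93 × 246.29 = 475.35.
Adjust for 90% response: 475.35 / 0.90 = 528.16.
Round up → n = 529 per group.

n = 529 per group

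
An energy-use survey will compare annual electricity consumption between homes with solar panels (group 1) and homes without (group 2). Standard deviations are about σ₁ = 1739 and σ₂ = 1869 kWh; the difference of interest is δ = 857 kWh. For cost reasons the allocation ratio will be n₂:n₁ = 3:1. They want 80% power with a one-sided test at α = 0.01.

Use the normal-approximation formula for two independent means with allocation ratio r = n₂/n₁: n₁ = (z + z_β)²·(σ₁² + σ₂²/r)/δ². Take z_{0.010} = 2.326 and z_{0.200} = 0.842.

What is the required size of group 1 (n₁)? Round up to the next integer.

n₁ = 58

n₁ = (z_α + z_β)² · (σ₁² + σ₂²/r) / δ²
   = (2.326 + 0.842)² · (1739² + 1869²/3) / 857²
   = 10.0362 · (3024121 + 1164387) / 734449
   = 10.0362 · 4188508 / 734449
   = 57.24
Round up → n₁ = 58; n₂ = r·n₁ = 3 × 58 = 174.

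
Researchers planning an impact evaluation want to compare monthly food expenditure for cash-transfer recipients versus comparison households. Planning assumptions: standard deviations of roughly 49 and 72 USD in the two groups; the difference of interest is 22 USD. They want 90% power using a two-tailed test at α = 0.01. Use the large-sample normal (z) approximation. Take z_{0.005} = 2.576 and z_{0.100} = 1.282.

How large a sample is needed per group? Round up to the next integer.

n = (z_{α/2} + z_β)² · (σ₁² + σ₂²) / δ²
  = (2.576 + 1.282)² · (49² + 72² = 7585) / 22²
  = 14.8842 · 7585 / 484
  = 233.26
Round up → n = 234 per group.

n = 234 per group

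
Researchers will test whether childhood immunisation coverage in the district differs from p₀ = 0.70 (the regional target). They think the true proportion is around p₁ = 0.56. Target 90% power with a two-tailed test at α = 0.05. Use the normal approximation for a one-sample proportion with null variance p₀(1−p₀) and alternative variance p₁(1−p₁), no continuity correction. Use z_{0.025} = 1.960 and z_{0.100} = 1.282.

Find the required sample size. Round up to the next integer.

n = [z_{α/2}·√(p₀q₀) + z_β·√(p₁q₁)]² / (p₁ − p₀)²
  = [1.960·√(0.70·0.30) + 1.282·√(0.56·0.44)]² / (-0.14)²
  = [1.960·0.4583 + 1.282·0.4964]² / 0.0196
  = [1.5346]² / 0.0196
  = 120.15
Round up → n = 121.

n = 121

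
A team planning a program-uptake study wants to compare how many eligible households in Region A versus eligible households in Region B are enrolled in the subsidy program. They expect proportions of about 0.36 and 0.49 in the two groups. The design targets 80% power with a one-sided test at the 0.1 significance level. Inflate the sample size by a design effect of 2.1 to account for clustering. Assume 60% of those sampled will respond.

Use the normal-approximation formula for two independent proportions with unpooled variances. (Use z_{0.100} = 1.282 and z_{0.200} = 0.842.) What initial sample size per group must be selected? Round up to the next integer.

n = 449 per group

n = (z_α + z_β)² · [p₁(1−p₁) + p₂(1−p₂)] / (p₁ − p₂)²
  = (1.282 + 0.842)² · (0.36·0.64 + 0.49·0.51) / (-0.13)²
  = (2.124)² · (0.2304 + 0.2499) / 0.0169
  = 4.5114 · 0.4803 / 0.0169
  = 128.21
Design effect: 2.1 × 128.21 = 269.25.
Adjust for 60% response: 269.25 / 0.60 = 448.75.
Round up → n = 449 per group.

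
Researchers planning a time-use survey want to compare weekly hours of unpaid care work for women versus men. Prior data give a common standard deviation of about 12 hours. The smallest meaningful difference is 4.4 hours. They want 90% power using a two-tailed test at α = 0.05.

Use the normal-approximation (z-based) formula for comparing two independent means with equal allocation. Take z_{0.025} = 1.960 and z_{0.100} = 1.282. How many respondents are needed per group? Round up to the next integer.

n = (z_{α/2} + z_β)² · (σ₁² + σ₂²) / δ²
  = (1.960 + 1.282)² · (2·12² = 288) / 4.4²
  = 10.5106 · 288 / 19.36
  = 156.36
Round up → n = 157 per group.

n = 157 per group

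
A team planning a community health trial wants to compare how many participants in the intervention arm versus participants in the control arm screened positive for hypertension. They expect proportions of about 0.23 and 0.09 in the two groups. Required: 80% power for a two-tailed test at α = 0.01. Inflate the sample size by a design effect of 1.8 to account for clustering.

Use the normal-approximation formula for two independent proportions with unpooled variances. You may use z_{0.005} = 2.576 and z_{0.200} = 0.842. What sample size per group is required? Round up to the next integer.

n = (z_{α/2} + z_β)² · [p₁(1−p₁) + p₂(1−p₂)] / (p₁ − p₂)²
  = (2.576 + 0.842)² · (0.23·0.77 + 0.09·0.91) / (0.14)²
  = (3.418)² · (0.1771 + 0.0819) / 0.0196
  = 11.6827 · 0.2590 / 0.0196
  = 154.38
Design effect: 1.8 × 154.38 = 277.88.
Round up → n = 278 per group.

n = 278 per group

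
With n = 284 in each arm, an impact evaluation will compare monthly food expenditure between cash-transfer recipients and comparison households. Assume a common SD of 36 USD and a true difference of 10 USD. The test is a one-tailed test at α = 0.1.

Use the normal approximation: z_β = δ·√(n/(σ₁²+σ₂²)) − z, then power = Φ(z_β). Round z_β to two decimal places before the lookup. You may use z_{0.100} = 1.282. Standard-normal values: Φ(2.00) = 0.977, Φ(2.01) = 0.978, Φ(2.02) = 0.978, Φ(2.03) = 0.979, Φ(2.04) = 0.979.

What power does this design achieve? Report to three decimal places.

Power ≈ 0.979

z_β = δ·√(n/(σ₁²+σ₂²)) − z_α
    = 10 · √(284/2592) − 1.282
    = 10 · 0.33101 − 1.282
    = 3.3101 − 1.282 = 2.0281 → 2.03
Power = Φ(2.03) = 0.979.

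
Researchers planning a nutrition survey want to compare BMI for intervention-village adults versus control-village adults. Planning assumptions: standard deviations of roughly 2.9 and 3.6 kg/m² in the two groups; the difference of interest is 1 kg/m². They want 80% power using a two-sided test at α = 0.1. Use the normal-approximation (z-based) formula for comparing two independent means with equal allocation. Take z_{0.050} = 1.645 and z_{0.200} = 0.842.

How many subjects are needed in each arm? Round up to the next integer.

n = (z_{α/2} + z_β)² · (σ₁² + σ₂²) / δ²
  = (1.645 + 0.842)² · (2.9² + 3.6² = 21.37) / 1²
  = 6.1852 · 21.37 / 1
  = 132.18
Round up → n = 133 per group.

n = 133 per group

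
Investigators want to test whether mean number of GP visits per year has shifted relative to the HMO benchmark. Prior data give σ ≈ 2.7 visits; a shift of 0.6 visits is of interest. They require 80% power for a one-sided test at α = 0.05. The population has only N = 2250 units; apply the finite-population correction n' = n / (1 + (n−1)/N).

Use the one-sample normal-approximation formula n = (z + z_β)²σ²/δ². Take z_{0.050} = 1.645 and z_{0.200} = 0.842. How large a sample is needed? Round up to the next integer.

n = (z_α + z_β)² · σ² / δ²
  = (1.645 + 0.842)² · 2.7² / 0.6²
  = 6.1852 · 7.29 / 0.36
  = 125.25
Finite-population correction (N = 2250): 125.25 / (1 + (125.25 − 1)/2250) = 118.70.
Round up → n = 119.

n = 119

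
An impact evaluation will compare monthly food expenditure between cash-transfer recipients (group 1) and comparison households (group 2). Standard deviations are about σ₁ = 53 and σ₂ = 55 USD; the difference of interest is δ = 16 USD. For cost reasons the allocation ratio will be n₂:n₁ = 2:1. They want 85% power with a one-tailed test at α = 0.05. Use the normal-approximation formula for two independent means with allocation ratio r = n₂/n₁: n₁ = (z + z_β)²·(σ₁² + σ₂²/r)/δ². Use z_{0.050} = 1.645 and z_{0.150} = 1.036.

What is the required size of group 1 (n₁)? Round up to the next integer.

n₁ = 122

n₁ = (z_α + z_β)² · (σ₁² + σ₂²/r) / δ²
   = (1.645 + 1.036)² · (53² + 55²/2) / 16²
   = 7.1878 · (2809 + 1512.5) / 256
   = 7.1878 · 4321.5 / 256
   = 121.34
Round up → n₁ = 122; n₂ = r·n₁ = 2 × 122 = 244.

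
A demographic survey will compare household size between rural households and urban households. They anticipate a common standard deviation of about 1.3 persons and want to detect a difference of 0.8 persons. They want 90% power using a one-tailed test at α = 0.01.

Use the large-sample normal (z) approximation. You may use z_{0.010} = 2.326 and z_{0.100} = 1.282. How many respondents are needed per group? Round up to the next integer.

n = (z_α + z_β)² · (σ₁² + σ₂²) / δ²
  = (2.326 + 1.282)² · (2·1.3² = 3.38) / 0.8²
  = 13.0177 · 3.38 / 0.64
  = 68.75
Round up → n = 69 per group.

n = 69 per group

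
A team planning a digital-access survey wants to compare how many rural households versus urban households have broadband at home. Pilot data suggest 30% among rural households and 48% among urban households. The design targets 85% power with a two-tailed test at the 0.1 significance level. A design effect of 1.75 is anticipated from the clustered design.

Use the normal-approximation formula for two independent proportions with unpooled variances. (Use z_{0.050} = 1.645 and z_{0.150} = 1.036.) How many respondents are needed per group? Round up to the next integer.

n = 179 per group

n = (z_{α/2} + z_β)² · [p₁(1−p₁) + p₂(1−p₂)] / (p₁ − p₂)²
  = (1.645 + 1.036)² · (0.30·0.70 + 0.48·0.52) / (-0.18)²
  = (2.681)² · (0.2100 + 0.2496) / 0.0324
  = 7.1878 · 0.4596 / 0.0324
  = 101.96
Design effect: 1.75 × 101.96 = 178.43.
Round up → n = 179 per group.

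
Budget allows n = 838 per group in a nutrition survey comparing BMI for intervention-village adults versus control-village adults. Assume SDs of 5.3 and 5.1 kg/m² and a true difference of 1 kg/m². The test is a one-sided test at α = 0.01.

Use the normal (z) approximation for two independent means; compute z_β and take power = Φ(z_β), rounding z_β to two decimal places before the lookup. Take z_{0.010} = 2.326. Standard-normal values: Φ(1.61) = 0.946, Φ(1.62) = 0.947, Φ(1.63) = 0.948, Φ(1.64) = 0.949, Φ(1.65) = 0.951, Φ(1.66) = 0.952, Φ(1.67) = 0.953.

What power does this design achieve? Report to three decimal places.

Power ≈ 0.946

z_β = δ·√(n/(σ₁²+σ₂²)) − z_α
    = 1 · √(838/54.1) − 2.326
    = 1 · 3.93571 − 2.326
    = 3.9357 − 2.326 = 1.6097 → 1.61
Power = Φ(1.61) = 0.946.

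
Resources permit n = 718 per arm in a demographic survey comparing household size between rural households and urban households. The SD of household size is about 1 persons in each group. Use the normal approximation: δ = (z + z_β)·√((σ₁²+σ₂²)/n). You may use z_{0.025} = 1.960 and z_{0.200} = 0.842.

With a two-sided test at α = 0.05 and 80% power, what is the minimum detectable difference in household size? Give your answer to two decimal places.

δ = (z_{α/2} + z_β) · √((σ₁²+σ₂²)/n)
  = (1.960 + 0.842) · √(2/718)
  = 2.802 · √0.00279
  = 2.802 · 0.0528
  = 0.1479

Minimum detectable difference ≈ 0.15 persons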